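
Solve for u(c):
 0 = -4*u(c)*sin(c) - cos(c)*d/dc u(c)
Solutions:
 u(c) = C1*cos(c)^4


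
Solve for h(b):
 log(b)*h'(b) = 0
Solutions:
 h(b) = C1


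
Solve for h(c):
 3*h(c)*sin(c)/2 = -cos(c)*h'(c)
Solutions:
 h(c) = C1*cos(c)^(3/2)


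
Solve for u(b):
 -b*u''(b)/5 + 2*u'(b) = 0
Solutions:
 u(b) = C1 + C2*b^11


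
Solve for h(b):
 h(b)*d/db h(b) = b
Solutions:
 h(b) = -sqrt(C1 + b^2)
 h(b) = sqrt(C1 + b^2)


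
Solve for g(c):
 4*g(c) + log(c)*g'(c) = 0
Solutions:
 g(c) = C1*exp(-4*li(c))


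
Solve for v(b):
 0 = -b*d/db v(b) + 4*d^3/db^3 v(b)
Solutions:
 v(b) = C1 + Integral(C2*airyai(2^(1/3)*b/2) + C3*airybi(2^(1/3)*b/2), b)


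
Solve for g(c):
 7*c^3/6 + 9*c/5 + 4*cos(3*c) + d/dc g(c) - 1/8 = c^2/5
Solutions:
 g(c) = C1 - 7*c^4/24 + c^3/15 - 9*c^2/10 + c/8 - 4*sin(3*c)/3


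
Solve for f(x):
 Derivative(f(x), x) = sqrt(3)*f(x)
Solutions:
 f(x) = C1*exp(sqrt(3)*x)


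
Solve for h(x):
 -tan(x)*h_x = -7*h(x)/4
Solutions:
 h(x) = C1*sin(x)^(7/4)


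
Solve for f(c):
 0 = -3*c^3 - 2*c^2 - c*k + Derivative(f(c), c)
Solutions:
 f(c) = C1 + 3*c^4/4 + 2*c^3/3 + c^2*k/2


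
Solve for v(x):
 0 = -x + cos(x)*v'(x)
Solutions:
 v(x) = C1 + Integral(x/cos(x), x)


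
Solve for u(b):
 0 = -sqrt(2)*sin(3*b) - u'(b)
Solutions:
 u(b) = C1 + sqrt(2)*cos(3*b)/3


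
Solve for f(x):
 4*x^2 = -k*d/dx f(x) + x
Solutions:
 f(x) = C1 - 4*x^3/(3*k) + x^2/(2*k)


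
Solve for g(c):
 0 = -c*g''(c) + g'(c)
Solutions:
 g(c) = C1 + C2*c^2


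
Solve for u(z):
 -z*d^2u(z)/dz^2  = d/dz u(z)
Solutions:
 u(z) = C1 + C2*log(z)


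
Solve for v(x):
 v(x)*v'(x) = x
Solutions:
 v(x) = -sqrt(C1 + x^2)
 v(x) = sqrt(C1 + x^2)


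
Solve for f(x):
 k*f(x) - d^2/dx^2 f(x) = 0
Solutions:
 f(x) = C1*exp(-sqrt(k)*x) + C2*exp(sqrt(k)*x)


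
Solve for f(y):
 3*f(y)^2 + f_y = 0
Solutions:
 f(y) = 1/(C1 + 3*y)


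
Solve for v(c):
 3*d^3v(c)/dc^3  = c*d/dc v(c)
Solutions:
 v(c) = C1 + Integral(C2*airyai(3^(2/3)*c/3) + C3*airybi(3^(2/3)*c/3), c)


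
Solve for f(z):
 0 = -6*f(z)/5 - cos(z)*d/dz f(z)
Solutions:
 f(z) = C1*(sin(z) - 1)^(3/5)/(sin(z) + 1)^(3/5)


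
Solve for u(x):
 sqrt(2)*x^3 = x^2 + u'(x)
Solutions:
 u(x) = C1 + sqrt(2)*x^4/4 - x^3/3


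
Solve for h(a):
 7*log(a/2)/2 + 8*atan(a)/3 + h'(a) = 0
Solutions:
 h(a) = C1 - 7*a*log(a)/2 - 8*a*atan(a)/3 + 7*a*log(2)/2 + 7*a/2 + 4*log(a^2 + 1)/3


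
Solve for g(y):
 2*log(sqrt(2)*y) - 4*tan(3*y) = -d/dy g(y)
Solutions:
 g(y) = C1 - 2*y*log(y) - y*log(2) + 2*y - 4*log(cos(3*y))/3


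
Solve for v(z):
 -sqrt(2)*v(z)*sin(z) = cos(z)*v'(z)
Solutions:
 v(z) = C1*cos(z)^(sqrt(2))


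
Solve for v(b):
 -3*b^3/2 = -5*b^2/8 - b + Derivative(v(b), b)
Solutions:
 v(b) = C1 - 3*b^4/8 + 5*b^3/24 + b^2/2


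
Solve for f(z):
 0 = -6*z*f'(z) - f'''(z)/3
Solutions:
 f(z) = C1 + Integral(C2*airyai(-18^(1/3)*z) + C3*airybi(-18^(1/3)*z), z)


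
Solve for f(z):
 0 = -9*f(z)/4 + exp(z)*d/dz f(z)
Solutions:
 f(z) = C1*exp(-9*exp(-z)/4)


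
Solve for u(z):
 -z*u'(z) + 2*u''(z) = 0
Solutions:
 u(z) = C1 + C2*erfi(z/2)


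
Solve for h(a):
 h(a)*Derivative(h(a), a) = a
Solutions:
 h(a) = -sqrt(C1 + a^2)
 h(a) = sqrt(C1 + a^2)


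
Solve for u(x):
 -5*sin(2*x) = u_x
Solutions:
 u(x) = C1 + 5*cos(2*x)/2


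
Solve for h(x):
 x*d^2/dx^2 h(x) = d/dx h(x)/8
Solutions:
 h(x) = C1 + C2*x^(9/8)


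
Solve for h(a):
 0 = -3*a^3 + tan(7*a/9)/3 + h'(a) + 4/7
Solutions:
 h(a) = C1 + 3*a^4/4 - 4*a/7 + 3*log(cos(7*a/9))/7


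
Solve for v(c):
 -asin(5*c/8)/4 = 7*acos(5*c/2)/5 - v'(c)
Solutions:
 v(c) = C1 + 7*c*acos(5*c/2)/5 + c*asin(5*c/8)/4 - 7*sqrt(4 - 25*c^2)/25 + sqrt(64 - 25*c^2)/20


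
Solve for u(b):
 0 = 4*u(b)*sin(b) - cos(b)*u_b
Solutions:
 u(b) = C1/cos(b)^4


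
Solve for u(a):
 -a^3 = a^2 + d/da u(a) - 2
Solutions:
 u(a) = C1 - a^4/4 - a^3/3 + 2*a


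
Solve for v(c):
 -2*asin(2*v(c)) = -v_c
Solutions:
 Integral(1/asin(2*_y), (_y, v(c))) = C1 + 2*c


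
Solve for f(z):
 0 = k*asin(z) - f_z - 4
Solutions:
 f(z) = C1 + k*(z*asin(z) + sqrt(1 - z^2)) - 4*z


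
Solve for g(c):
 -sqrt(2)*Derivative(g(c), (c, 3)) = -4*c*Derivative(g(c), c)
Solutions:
 g(c) = C1 + Integral(C2*airyai(sqrt(2)*c) + C3*airybi(sqrt(2)*c), c)


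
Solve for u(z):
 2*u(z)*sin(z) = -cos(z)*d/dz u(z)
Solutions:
 u(z) = C1*cos(z)^2


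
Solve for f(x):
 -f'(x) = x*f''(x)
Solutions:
 f(x) = C1 + C2*log(x)


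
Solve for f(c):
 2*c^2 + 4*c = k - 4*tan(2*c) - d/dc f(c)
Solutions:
 f(c) = C1 - 2*c^3/3 - 2*c^2 + c*k + 2*log(cos(2*c))


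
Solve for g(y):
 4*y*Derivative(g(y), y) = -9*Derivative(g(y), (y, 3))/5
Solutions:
 g(y) = C1 + Integral(C2*airyai(-60^(1/3)*y/3) + C3*airybi(-60^(1/3)*y/3), y)


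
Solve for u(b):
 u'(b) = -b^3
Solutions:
 u(b) = C1 - b^4/4


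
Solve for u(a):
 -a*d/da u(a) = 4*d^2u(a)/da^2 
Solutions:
 u(a) = C1 + C2*erf(sqrt(2)*a/4)


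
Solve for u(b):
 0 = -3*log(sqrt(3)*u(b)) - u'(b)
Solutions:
 2*Integral(1/(2*log(_y) + log(3)), (_y, u(b)))/3 = C1 - b


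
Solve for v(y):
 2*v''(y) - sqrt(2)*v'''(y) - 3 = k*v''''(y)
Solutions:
 v(y) = C1 + C2*y + C3*exp(sqrt(2)*y*(sqrt(4*k + 1) - 1)/(2*k)) + C4*exp(-sqrt(2)*y*(sqrt(4*k + 1) + 1)/(2*k)) + 3*y^2/4


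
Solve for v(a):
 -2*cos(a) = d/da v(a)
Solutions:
 v(a) = C1 - 2*sin(a)


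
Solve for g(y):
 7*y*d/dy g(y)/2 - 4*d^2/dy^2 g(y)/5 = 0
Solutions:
 g(y) = C1 + C2*erfi(sqrt(35)*y/4)


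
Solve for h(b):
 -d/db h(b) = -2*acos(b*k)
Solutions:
 h(b) = C1 + 2*Piecewise((b*acos(b*k) - sqrt(-b^2*k^2 + 1)/k, Ne(k, 0)), (pi*b/2, True))


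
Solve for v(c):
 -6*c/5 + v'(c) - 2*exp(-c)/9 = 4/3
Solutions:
 v(c) = C1 + 3*c^2/5 + 4*c/3 - 2*exp(-c)/9


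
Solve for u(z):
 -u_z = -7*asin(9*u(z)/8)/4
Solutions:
 Integral(1/asin(9*_y/8), (_y, u(z))) = C1 + 7*z/4


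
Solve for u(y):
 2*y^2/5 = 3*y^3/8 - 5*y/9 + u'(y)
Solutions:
 u(y) = C1 - 3*y^4/32 + 2*y^3/15 + 5*y^2/18


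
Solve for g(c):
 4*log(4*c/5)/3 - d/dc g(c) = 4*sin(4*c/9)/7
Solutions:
 g(c) = C1 + 4*c*log(c)/3 - 2*c*log(5) - 4*c/3 + 2*c*log(2) + 2*c*log(10)/3 + 9*cos(4*c/9)/7


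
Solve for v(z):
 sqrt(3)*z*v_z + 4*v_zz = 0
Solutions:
 v(z) = C1 + C2*erf(sqrt(2)*3^(1/4)*z/4)


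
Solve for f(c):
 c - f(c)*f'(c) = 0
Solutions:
 f(c) = -sqrt(C1 + c^2)
 f(c) = sqrt(C1 + c^2)


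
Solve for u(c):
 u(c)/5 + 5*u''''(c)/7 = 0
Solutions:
 u(c) = (C1*sin(sqrt(10)*7^(1/4)*c/10) + C2*cos(sqrt(10)*7^(1/4)*c/10))*exp(-sqrt(10)*7^(1/4)*c/10) + (C3*sin(sqrt(10)*7^(1/4)*c/10) + C4*cos(sqrt(10)*7^(1/4)*c/10))*exp(sqrt(10)*7^(1/4)*c/10)


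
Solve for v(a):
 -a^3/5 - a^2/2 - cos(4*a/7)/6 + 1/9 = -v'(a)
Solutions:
 v(a) = C1 + a^4/20 + a^3/6 - a/9 + 7*sin(4*a/7)/24


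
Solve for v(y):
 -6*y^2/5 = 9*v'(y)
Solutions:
 v(y) = C1 - 2*y^3/45


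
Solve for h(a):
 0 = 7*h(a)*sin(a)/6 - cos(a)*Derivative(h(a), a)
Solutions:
 h(a) = C1/cos(a)^(7/6)


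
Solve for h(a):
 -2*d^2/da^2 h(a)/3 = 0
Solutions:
 h(a) = C1 + C2*a


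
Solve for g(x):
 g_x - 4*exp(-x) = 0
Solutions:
 g(x) = C1 - 4*exp(-x)


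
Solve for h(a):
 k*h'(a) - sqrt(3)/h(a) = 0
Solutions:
 h(a) = -sqrt(C1 + 2*sqrt(3)*a/k)
 h(a) = sqrt(C1 + 2*sqrt(3)*a/k)


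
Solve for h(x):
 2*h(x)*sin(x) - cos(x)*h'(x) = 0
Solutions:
 h(x) = C1/cos(x)^2


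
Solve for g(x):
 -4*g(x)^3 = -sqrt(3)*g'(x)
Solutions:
 g(x) = -sqrt(6)*sqrt(-1/(C1 + 4*sqrt(3)*x))/2
 g(x) = sqrt(6)*sqrt(-1/(C1 + 4*sqrt(3)*x))/2


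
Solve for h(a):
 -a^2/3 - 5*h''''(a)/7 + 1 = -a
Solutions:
 h(a) = C1 + C2*a + C3*a^2 + C4*a^3 - 7*a^6/5400 + 7*a^5/600 + 7*a^4/120


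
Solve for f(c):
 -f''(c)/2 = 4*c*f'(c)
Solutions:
 f(c) = C1 + C2*erf(2*c)


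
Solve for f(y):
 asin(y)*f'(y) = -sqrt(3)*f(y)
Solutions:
 f(y) = C1*exp(-sqrt(3)*Integral(1/asin(y), y))


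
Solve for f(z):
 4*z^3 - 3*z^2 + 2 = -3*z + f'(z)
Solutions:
 f(z) = C1 + z^4 - z^3 + 3*z^2/2 + 2*z


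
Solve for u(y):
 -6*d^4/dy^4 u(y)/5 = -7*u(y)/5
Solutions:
 u(y) = C1*exp(-6^(3/4)*7^(1/4)*y/6) + C2*exp(6^(3/4)*7^(1/4)*y/6) + C3*sin(6^(3/4)*7^(1/4)*y/6) + C4*cos(6^(3/4)*7^(1/4)*y/6)


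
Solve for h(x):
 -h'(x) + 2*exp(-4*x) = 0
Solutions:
 h(x) = C1 - exp(-4*x)/2


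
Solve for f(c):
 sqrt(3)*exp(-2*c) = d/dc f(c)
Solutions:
 f(c) = C1 - sqrt(3)*exp(-2*c)/2


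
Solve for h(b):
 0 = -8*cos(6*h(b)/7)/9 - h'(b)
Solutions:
 8*b/9 - 7*log(sin(6*h(b)/7) - 1)/12 + 7*log(sin(6*h(b)/7) + 1)/12 = C1


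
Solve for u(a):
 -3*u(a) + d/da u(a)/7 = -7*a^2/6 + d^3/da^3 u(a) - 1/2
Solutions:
 u(a) = C1*exp(a*(2*3^(2/3)*98^(1/3)/(sqrt(1750245) + 1323)^(1/3) + 84^(1/3)*(sqrt(1750245) + 1323)^(1/3))/84)*sin(3^(1/6)*a*(-28^(1/3)*3^(2/3)*(sqrt(1750245) + 1323)^(1/3) + 6*98^(1/3)/(sqrt(1750245) + 1323)^(1/3))/84) + C2*exp(a*(2*3^(2/3)*98^(1/3)/(sqrt(1750245) + 1323)^(1/3) + 84^(1/3)*(sqrt(1750245) + 1323)^(1/3))/84)*cos(3^(1/6)*a*(-28^(1/3)*3^(2/3)*(sqrt(1750245) + 1323)^(1/3) + 6*98^(1/3)/(sqrt(1750245) + 1323)^(1/3))/84) + C3*exp(-a*(2*3^(2/3)*98^(1/3)/(sqrt(1750245) + 1323)^(1/3) + 84^(1/3)*(sqrt(1750245) + 1323)^(1/3))/42) + 7*a^2/18 + a/27 + 191/1134


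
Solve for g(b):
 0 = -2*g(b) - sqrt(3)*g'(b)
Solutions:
 g(b) = C1*exp(-2*sqrt(3)*b/3)


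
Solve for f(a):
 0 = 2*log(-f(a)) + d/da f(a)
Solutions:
 -li(-f(a)) = C1 - 2*a


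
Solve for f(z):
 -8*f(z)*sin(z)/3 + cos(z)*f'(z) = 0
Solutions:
 f(z) = C1/cos(z)^(8/3)


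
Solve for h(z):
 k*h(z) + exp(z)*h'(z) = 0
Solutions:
 h(z) = C1*exp(k*exp(-z))


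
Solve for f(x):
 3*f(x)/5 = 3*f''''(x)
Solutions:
 f(x) = C1*exp(-5^(3/4)*x/5) + C2*exp(5^(3/4)*x/5) + C3*sin(5^(3/4)*x/5) + C4*cos(5^(3/4)*x/5)


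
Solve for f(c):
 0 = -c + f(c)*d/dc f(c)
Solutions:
 f(c) = -sqrt(C1 + c^2)
 f(c) = sqrt(C1 + c^2)


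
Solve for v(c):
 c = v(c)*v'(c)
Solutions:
 v(c) = -sqrt(C1 + c^2)
 v(c) = sqrt(C1 + c^2)


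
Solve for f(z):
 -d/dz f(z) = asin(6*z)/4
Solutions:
 f(z) = C1 - z*asin(6*z)/4 - sqrt(1 - 36*z^2)/24


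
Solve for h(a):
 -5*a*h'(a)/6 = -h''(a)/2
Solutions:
 h(a) = C1 + C2*erfi(sqrt(30)*a/6)


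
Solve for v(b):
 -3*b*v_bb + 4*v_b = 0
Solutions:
 v(b) = C1 + C2*b^(7/3)


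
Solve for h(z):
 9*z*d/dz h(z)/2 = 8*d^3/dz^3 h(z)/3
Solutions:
 h(z) = C1 + Integral(C2*airyai(3*2^(2/3)*z/4) + C3*airybi(3*2^(2/3)*z/4), z)


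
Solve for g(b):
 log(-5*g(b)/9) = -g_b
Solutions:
 Integral(1/(log(-_y) - 2*log(3) + log(5)), (_y, g(b))) = C1 - b


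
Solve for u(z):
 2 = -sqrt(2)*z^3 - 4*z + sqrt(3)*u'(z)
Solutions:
 u(z) = C1 + sqrt(6)*z^4/12 + 2*sqrt(3)*z^2/3 + 2*sqrt(3)*z/3


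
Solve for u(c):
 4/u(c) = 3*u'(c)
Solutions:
 u(c) = -sqrt(C1 + 24*c)/3
 u(c) = sqrt(C1 + 24*c)/3


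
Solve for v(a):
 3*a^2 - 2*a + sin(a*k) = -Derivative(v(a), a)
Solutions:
 v(a) = C1 - a^3 + a^2 + cos(a*k)/k


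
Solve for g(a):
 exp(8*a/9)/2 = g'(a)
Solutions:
 g(a) = C1 + 9*exp(8*a/9)/16


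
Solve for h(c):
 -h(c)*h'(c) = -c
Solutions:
 h(c) = -sqrt(C1 + c^2)
 h(c) = sqrt(C1 + c^2)


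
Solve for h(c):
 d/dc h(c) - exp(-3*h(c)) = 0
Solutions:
 h(c) = log(C1 + 3*c)/3
 h(c) = log((-3^(1/3) - 3^(5/6)*I)*(C1 + c)^(1/3)/2)
 h(c) = log((-3^(1/3) + 3^(5/6)*I)*(C1 + c)^(1/3)/2)


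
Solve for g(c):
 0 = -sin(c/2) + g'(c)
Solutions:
 g(c) = C1 - 2*cos(c/2)


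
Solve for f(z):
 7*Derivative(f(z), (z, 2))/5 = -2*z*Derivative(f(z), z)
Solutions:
 f(z) = C1 + C2*erf(sqrt(35)*z/7)


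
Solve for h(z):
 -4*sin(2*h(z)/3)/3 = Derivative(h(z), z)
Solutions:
 4*z/3 + 3*log(cos(2*h(z)/3) - 1)/4 - 3*log(cos(2*h(z)/3) + 1)/4 = C1


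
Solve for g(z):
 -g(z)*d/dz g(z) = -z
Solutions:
 g(z) = -sqrt(C1 + z^2)
 g(z) = sqrt(C1 + z^2)


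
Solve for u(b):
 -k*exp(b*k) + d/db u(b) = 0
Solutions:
 u(b) = C1 + exp(b*k)


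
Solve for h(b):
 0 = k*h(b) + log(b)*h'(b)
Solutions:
 h(b) = C1*exp(-k*li(b))


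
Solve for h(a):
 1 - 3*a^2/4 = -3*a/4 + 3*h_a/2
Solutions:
 h(a) = C1 - a^3/6 + a^2/4 + 2*a/3


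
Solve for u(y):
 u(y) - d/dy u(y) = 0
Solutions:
 u(y) = C1*exp(y)


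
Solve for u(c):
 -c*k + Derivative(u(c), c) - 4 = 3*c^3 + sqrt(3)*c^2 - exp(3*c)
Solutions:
 u(c) = C1 + 3*c^4/4 + sqrt(3)*c^3/3 + c^2*k/2 + 4*c - exp(3*c)/3


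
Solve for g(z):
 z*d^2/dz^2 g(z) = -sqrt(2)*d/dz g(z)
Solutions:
 g(z) = C1 + C2*z^(1 - sqrt(2))


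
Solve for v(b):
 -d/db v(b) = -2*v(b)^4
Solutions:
 v(b) = (-1/(C1 + 6*b))^(1/3)
 v(b) = (-1/(C1 + 2*b))^(1/3)*(-3^(2/3) - 3*3^(1/6)*I)/6
 v(b) = (-1/(C1 + 2*b))^(1/3)*(-3^(2/3) + 3*3^(1/6)*I)/6


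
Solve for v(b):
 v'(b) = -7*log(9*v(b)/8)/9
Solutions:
 -9*Integral(1/(-log(_y) - 2*log(3) + 3*log(2)), (_y, v(b)))/7 = C1 - b


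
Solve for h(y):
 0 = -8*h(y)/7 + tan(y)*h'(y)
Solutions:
 h(y) = C1*sin(y)^(8/7)


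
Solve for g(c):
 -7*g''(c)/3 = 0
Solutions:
 g(c) = C1 + C2*c


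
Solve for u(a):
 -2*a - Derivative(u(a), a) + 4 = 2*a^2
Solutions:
 u(a) = C1 - 2*a^3/3 - a^2 + 4*a


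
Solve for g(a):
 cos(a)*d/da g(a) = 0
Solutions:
 g(a) = C1


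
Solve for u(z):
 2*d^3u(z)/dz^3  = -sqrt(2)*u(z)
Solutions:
 u(z) = C3*exp(-2^(5/6)*z/2) + (C1*sin(2^(5/6)*sqrt(3)*z/4) + C2*cos(2^(5/6)*sqrt(3)*z/4))*exp(2^(5/6)*z/4)


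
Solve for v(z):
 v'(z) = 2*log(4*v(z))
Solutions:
 -Integral(1/(log(_y) + 2*log(2)), (_y, v(z)))/2 = C1 - z


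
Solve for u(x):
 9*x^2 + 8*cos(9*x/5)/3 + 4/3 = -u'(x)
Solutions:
 u(x) = C1 - 3*x^3 - 4*x/3 - 40*sin(9*x/5)/27


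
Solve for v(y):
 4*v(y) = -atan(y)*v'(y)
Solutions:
 v(y) = C1*exp(-4*Integral(1/atan(y), y))


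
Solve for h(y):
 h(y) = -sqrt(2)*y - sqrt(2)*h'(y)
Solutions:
 h(y) = C1*exp(-sqrt(2)*y/2) - sqrt(2)*y + 2


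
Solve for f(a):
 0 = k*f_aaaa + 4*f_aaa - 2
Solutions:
 f(a) = C1 + C2*a + C3*a^2 + C4*exp(-4*a/k) + a^3/12


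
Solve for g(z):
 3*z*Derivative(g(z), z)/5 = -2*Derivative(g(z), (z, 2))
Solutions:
 g(z) = C1 + C2*erf(sqrt(15)*z/10)


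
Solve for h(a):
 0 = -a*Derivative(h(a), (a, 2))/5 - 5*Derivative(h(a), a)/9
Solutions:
 h(a) = C1 + C2/a^(16/9)


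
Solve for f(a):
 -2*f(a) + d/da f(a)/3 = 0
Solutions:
 f(a) = C1*exp(6*a)


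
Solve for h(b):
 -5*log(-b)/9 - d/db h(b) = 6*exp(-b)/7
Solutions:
 h(b) = C1 - 5*b*log(-b)/9 + 5*b/9 + 6*exp(-b)/7


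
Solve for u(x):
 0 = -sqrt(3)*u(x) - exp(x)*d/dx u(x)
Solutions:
 u(x) = C1*exp(sqrt(3)*exp(-x))


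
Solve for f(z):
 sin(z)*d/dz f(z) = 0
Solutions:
 f(z) = C1


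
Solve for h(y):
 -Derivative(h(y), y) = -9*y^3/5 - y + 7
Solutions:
 h(y) = C1 + 9*y^4/20 + y^2/2 - 7*y


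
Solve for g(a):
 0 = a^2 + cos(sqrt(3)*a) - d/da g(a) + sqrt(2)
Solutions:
 g(a) = C1 + a^3/3 + sqrt(2)*a + sqrt(3)*sin(sqrt(3)*a)/3


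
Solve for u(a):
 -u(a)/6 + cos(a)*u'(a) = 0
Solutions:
 u(a) = C1*(sin(a) + 1)^(1/12)/(sin(a) - 1)^(1/12)


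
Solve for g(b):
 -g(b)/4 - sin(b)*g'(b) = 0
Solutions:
 g(b) = C1*(cos(b) + 1)^(1/8)/(cos(b) - 1)^(1/8)


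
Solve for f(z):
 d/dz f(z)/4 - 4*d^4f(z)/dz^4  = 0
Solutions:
 f(z) = C1 + C4*exp(2^(2/3)*z/4) + (C2*sin(2^(2/3)*sqrt(3)*z/8) + C3*cos(2^(2/3)*sqrt(3)*z/8))*exp(-2^(2/3)*z/8)


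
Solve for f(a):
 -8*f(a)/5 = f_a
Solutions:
 f(a) = C1*exp(-8*a/5)


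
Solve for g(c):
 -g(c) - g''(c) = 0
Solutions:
 g(c) = C1*sin(c) + C2*cos(c)


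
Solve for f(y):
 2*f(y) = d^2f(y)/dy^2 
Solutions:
 f(y) = C1*exp(-sqrt(2)*y) + C2*exp(sqrt(2)*y)


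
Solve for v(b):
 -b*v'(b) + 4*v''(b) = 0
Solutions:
 v(b) = C1 + C2*erfi(sqrt(2)*b/4)


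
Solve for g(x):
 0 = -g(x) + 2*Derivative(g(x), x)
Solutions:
 g(x) = C1*exp(x/2)


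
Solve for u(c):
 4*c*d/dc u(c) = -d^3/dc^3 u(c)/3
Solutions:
 u(c) = C1 + Integral(C2*airyai(-12^(1/3)*c) + C3*airybi(-12^(1/3)*c), c)


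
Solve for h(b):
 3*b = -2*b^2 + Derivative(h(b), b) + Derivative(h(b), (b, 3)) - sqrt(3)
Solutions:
 h(b) = C1 + C2*sin(b) + C3*cos(b) + 2*b^3/3 + 3*b^2/2 - 4*b + sqrt(3)*b


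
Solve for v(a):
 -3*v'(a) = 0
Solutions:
 v(a) = C1


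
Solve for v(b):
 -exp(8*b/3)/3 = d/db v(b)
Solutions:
 v(b) = C1 - exp(8*b/3)/8


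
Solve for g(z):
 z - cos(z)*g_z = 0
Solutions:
 g(z) = C1 + Integral(z/cos(z), z)


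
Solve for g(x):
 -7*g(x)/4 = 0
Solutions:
 g(x) = 0


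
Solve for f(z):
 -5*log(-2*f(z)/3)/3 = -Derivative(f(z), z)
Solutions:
 -3*Integral(1/(log(-_y) - log(3) + log(2)), (_y, f(z)))/5 = C1 - z


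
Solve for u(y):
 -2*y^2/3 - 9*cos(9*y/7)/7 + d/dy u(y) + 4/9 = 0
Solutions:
 u(y) = C1 + 2*y^3/9 - 4*y/9 + sin(9*y/7)


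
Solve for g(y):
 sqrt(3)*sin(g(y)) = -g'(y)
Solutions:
 g(y) = -acos((-C1 - exp(2*sqrt(3)*y))/(C1 - exp(2*sqrt(3)*y))) + 2*pi
 g(y) = acos((-C1 - exp(2*sqrt(3)*y))/(C1 - exp(2*sqrt(3)*y)))


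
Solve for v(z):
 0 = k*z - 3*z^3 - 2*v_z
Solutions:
 v(z) = C1 + k*z^2/4 - 3*z^4/8


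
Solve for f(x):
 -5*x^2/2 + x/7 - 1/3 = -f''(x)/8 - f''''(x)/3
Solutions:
 f(x) = C1 + C2*x + C3*sin(sqrt(6)*x/4) + C4*cos(sqrt(6)*x/4) + 5*x^4/3 - 4*x^3/21 - 52*x^2


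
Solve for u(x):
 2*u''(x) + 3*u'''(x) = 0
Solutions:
 u(x) = C1 + C2*x + C3*exp(-2*x/3)


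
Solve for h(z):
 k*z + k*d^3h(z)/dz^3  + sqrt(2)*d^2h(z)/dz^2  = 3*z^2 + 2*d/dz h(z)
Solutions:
 h(z) = C1 + C2*exp(sqrt(2)*z*(sqrt(4*k + 1) - 1)/(2*k)) + C3*exp(-sqrt(2)*z*(sqrt(4*k + 1) + 1)/(2*k)) + k*z^2/4 - 3*k*z/2 + sqrt(2)*k*z/4 - z^3/2 - 3*sqrt(2)*z^2/4 - 3*z/2


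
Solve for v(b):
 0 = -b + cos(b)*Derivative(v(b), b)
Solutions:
 v(b) = C1 + Integral(b/cos(b), b)


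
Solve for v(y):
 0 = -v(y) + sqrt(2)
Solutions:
 v(y) = sqrt(2)


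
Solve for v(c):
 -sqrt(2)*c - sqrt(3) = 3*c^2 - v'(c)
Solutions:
 v(c) = C1 + c^3 + sqrt(2)*c^2/2 + sqrt(3)*c


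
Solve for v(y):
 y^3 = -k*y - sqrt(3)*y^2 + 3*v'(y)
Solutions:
 v(y) = C1 + k*y^2/6 + y^4/12 + sqrt(3)*y^3/9


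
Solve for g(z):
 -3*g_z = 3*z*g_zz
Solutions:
 g(z) = C1 + C2*log(z)


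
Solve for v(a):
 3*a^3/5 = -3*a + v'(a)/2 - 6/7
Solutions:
 v(a) = C1 + 3*a^4/10 + 3*a^2 + 12*a/7


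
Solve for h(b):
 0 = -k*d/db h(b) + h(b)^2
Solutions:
 h(b) = -k/(C1*k + b)


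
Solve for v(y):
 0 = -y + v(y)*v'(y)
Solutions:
 v(y) = -sqrt(C1 + y^2)
 v(y) = sqrt(C1 + y^2)


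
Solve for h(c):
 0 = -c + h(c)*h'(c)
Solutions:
 h(c) = -sqrt(C1 + c^2)
 h(c) = sqrt(C1 + c^2)


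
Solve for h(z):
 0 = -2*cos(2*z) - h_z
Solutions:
 h(z) = C1 - sin(2*z)


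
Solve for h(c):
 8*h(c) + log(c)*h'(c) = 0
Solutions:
 h(c) = C1*exp(-8*li(c))


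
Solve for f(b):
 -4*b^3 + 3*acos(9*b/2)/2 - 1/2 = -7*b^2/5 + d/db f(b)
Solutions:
 f(b) = C1 - b^4 + 7*b^3/15 + 3*b*acos(9*b/2)/2 - b/2 - sqrt(4 - 81*b^2)/6


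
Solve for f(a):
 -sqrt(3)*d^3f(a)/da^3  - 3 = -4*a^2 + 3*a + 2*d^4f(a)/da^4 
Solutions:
 f(a) = C1 + C2*a + C3*a^2 + C4*exp(-sqrt(3)*a/2) + sqrt(3)*a^5/45 + a^4*(-16 - 3*sqrt(3))/72 + a^3*(18 + 23*sqrt(3))/54


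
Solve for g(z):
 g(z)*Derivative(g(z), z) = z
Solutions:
 g(z) = -sqrt(C1 + z^2)
 g(z) = sqrt(C1 + z^2)


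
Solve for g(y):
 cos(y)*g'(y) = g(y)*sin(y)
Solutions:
 g(y) = C1/cos(y)


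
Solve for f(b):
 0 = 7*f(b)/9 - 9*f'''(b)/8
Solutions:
 f(b) = C3*exp(2*3^(2/3)*7^(1/3)*b/9) + (C1*sin(3^(1/6)*7^(1/3)*b/3) + C2*cos(3^(1/6)*7^(1/3)*b/3))*exp(-3^(2/3)*7^(1/3)*b/9)


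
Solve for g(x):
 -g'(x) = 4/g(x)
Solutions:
 g(x) = -sqrt(C1 - 8*x)
 g(x) = sqrt(C1 - 8*x)


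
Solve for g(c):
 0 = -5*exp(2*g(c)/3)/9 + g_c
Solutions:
 g(c) = 3*log(-sqrt(-1/(C1 + 5*c))) - 3*log(2) + 3*log(6)/2 + 3*log(3)
 g(c) = 3*log(-1/(C1 + 5*c))/2 - 3*log(2) + 3*log(6)/2 + 3*log(3)


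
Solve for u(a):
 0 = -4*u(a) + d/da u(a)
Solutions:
 u(a) = C1*exp(4*a)


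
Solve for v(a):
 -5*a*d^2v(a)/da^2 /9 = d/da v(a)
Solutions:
 v(a) = C1 + C2/a^(4/5)


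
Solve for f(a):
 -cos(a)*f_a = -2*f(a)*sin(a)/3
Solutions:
 f(a) = C1/cos(a)^(2/3)


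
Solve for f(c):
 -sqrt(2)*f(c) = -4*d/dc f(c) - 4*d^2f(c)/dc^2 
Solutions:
 f(c) = C1*exp(c*(-1 + sqrt(1 + sqrt(2)))/2) + C2*exp(-c*(1 + sqrt(1 + sqrt(2)))/2)


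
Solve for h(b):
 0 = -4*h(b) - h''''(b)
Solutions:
 h(b) = (C1*sin(b) + C2*cos(b))*exp(-b) + (C3*sin(b) + C4*cos(b))*exp(b)


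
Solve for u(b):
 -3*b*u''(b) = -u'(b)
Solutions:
 u(b) = C1 + C2*b^(4/3)


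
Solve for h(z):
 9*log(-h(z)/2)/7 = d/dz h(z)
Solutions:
 -7*Integral(1/(log(-_y) - log(2)), (_y, h(z)))/9 = C1 - z


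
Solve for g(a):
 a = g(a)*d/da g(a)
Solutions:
 g(a) = -sqrt(C1 + a^2)
 g(a) = sqrt(C1 + a^2)


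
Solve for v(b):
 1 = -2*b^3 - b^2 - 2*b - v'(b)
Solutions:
 v(b) = C1 - b^4/2 - b^3/3 - b^2 - b


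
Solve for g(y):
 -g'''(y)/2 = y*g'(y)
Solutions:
 g(y) = C1 + Integral(C2*airyai(-2^(1/3)*y) + C3*airybi(-2^(1/3)*y), y)


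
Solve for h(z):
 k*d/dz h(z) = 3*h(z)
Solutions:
 h(z) = C1*exp(3*z/k)


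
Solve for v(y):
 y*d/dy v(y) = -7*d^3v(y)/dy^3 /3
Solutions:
 v(y) = C1 + Integral(C2*airyai(-3^(1/3)*7^(2/3)*y/7) + C3*airybi(-3^(1/3)*7^(2/3)*y/7), y)


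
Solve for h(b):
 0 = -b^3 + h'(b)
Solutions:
 h(b) = C1 + b^4/4


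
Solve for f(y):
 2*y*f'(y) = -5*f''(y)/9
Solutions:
 f(y) = C1 + C2*erf(3*sqrt(5)*y/5)


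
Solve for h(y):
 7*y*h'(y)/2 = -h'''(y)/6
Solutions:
 h(y) = C1 + Integral(C2*airyai(-21^(1/3)*y) + C3*airybi(-21^(1/3)*y), y)


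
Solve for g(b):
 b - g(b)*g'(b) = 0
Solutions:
 g(b) = -sqrt(C1 + b^2)
 g(b) = sqrt(C1 + b^2)


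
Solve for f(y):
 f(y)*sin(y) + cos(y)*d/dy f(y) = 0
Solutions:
 f(y) = C1*cos(y)


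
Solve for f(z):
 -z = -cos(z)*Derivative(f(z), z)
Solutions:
 f(z) = C1 + Integral(z/cos(z), z)


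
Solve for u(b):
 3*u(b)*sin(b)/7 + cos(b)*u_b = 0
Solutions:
 u(b) = C1*cos(b)^(3/7)


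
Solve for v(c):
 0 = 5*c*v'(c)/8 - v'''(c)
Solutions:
 v(c) = C1 + Integral(C2*airyai(5^(1/3)*c/2) + C3*airybi(5^(1/3)*c/2), c)


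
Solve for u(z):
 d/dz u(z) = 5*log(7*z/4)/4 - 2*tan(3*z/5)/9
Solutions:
 u(z) = C1 + 5*z*log(z)/4 - 5*z*log(2)/2 - 5*z/4 + 5*z*log(7)/4 + 10*log(cos(3*z/5))/27


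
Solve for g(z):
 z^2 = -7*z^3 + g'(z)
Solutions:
 g(z) = C1 + 7*z^4/4 + z^3/3


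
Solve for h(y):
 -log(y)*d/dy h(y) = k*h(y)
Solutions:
 h(y) = C1*exp(-k*li(y))


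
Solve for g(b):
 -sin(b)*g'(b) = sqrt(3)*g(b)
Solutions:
 g(b) = C1*(cos(b) + 1)^(sqrt(3)/2)/(cos(b) - 1)^(sqrt(3)/2)


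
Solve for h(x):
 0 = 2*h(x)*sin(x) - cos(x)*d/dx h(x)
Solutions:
 h(x) = C1/cos(x)^2


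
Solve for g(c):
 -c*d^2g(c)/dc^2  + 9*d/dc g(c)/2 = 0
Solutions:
 g(c) = C1 + C2*c^(11/2)


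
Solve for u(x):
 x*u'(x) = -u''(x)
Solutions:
 u(x) = C1 + C2*erf(sqrt(2)*x/2)


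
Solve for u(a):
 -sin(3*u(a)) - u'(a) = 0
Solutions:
 u(a) = -acos((-C1 - exp(6*a))/(C1 - exp(6*a)))/3 + 2*pi/3
 u(a) = acos((-C1 - exp(6*a))/(C1 - exp(6*a)))/3


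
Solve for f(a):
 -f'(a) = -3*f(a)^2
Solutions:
 f(a) = -1/(C1 + 3*a)


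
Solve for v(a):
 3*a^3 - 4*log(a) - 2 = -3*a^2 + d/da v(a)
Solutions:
 v(a) = C1 + 3*a^4/4 + a^3 - 4*a*log(a) + 2*a


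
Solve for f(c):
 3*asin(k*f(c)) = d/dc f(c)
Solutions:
 Integral(1/asin(_y*k), (_y, f(c))) = C1 + 3*c


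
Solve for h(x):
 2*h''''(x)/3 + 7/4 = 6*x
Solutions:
 h(x) = C1 + C2*x + C3*x^2 + C4*x^3 + 3*x^5/40 - 7*x^4/64


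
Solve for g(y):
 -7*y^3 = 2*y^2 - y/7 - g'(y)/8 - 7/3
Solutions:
 g(y) = C1 + 14*y^4 + 16*y^3/3 - 4*y^2/7 - 56*y/3


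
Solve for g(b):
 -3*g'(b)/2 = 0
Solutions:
 g(b) = C1


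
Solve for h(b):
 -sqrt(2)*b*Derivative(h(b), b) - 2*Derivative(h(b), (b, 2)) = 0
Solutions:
 h(b) = C1 + C2*erf(2^(1/4)*b/2)


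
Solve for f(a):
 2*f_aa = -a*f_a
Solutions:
 f(a) = C1 + C2*erf(a/2)


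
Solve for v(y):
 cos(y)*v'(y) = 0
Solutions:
 v(y) = C1


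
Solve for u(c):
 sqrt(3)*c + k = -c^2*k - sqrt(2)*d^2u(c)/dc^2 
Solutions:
 u(c) = C1 + C2*c - sqrt(2)*c^4*k/24 - sqrt(6)*c^3/12 - sqrt(2)*c^2*k/4


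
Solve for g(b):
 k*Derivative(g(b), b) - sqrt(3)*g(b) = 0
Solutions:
 g(b) = C1*exp(sqrt(3)*b/k)


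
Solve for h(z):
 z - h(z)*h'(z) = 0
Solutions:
 h(z) = -sqrt(C1 + z^2)
 h(z) = sqrt(C1 + z^2)


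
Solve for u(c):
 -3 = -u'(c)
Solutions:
 u(c) = C1 + 3*c


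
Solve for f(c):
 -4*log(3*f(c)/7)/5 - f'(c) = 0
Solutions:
 5*Integral(1/(log(_y) - log(7) + log(3)), (_y, f(c)))/4 = C1 - c


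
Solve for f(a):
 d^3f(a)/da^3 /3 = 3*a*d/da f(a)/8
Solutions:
 f(a) = C1 + Integral(C2*airyai(3^(2/3)*a/2) + C3*airybi(3^(2/3)*a/2), a)


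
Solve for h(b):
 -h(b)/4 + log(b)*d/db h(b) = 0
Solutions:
 h(b) = C1*exp(li(b)/4)


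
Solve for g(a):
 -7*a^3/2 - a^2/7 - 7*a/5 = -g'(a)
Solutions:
 g(a) = C1 + 7*a^4/8 + a^3/21 + 7*a^2/10


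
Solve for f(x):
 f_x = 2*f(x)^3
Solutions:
 f(x) = -sqrt(2)*sqrt(-1/(C1 + 2*x))/2
 f(x) = sqrt(2)*sqrt(-1/(C1 + 2*x))/2


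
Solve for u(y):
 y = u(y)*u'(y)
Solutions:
 u(y) = -sqrt(C1 + y^2)
 u(y) = sqrt(C1 + y^2)


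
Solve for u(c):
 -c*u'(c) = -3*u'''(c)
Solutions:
 u(c) = C1 + Integral(C2*airyai(3^(2/3)*c/3) + C3*airybi(3^(2/3)*c/3), c)


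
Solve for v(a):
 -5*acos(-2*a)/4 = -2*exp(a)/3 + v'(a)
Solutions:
 v(a) = C1 - 5*a*acos(-2*a)/4 - 5*sqrt(1 - 4*a^2)/8 + 2*exp(a)/3


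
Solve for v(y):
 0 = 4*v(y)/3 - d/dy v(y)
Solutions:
 v(y) = C1*exp(4*y/3)


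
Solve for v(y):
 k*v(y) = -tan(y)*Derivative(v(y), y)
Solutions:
 v(y) = C1*exp(-k*log(sin(y)))


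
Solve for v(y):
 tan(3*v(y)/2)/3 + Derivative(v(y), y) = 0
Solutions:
 v(y) = -2*asin(C1*exp(-y/2))/3 + 2*pi/3
 v(y) = 2*asin(C1*exp(-y/2))/3


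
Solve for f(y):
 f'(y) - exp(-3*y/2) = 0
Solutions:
 f(y) = C1 - 2*exp(-3*y/2)/3


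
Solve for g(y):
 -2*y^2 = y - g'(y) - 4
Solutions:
 g(y) = C1 + 2*y^3/3 + y^2/2 - 4*y


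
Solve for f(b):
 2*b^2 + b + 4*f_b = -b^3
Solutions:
 f(b) = C1 - b^4/16 - b^3/6 - b^2/8


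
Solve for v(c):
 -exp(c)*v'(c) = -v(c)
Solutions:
 v(c) = C1*exp(-exp(-c))


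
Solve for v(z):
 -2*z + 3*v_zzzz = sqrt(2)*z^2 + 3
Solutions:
 v(z) = C1 + C2*z + C3*z^2 + C4*z^3 + sqrt(2)*z^6/1080 + z^5/180 + z^4/24


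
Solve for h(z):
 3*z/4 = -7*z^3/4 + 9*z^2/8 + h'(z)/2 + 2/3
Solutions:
 h(z) = C1 + 7*z^4/8 - 3*z^3/4 + 3*z^2/4 - 4*z/3


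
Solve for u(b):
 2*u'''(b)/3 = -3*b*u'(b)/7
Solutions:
 u(b) = C1 + Integral(C2*airyai(-42^(2/3)*b/14) + C3*airybi(-42^(2/3)*b/14), b)


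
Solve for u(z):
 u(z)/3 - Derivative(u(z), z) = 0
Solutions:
 u(z) = C1*exp(z/3)


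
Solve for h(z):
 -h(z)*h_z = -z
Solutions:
 h(z) = -sqrt(C1 + z^2)
 h(z) = sqrt(C1 + z^2)


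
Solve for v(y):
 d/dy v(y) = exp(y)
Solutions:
 v(y) = C1 + exp(y)


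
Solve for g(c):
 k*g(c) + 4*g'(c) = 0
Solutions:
 g(c) = C1*exp(-c*k/4)


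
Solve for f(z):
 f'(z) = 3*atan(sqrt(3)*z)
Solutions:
 f(z) = C1 + 3*z*atan(sqrt(3)*z) - sqrt(3)*log(3*z^2 + 1)/2


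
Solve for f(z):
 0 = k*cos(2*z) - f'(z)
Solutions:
 f(z) = C1 + k*sin(2*z)/2


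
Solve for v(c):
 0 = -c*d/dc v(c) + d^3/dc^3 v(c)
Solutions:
 v(c) = C1 + Integral(C2*airyai(c) + C3*airybi(c), c)


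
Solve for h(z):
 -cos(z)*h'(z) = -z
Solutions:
 h(z) = C1 + Integral(z/cos(z), z)


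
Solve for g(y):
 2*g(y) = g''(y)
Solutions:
 g(y) = C1*exp(-sqrt(2)*y) + C2*exp(sqrt(2)*y)


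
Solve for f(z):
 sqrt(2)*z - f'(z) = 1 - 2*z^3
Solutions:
 f(z) = C1 + z^4/2 + sqrt(2)*z^2/2 - z


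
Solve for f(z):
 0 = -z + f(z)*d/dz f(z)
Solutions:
 f(z) = -sqrt(C1 + z^2)
 f(z) = sqrt(C1 + z^2)


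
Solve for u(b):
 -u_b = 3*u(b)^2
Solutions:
 u(b) = 1/(C1 + 3*b)


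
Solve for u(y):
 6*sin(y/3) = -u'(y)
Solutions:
 u(y) = C1 + 18*cos(y/3)


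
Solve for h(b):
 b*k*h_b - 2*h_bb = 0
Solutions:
 h(b) = Piecewise((-sqrt(pi)*C1*erf(b*sqrt(-k)/2)/sqrt(-k) - C2, (k > 0) | (k < 0)), (-C1*b - C2, True))


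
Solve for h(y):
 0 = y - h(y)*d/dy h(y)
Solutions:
 h(y) = -sqrt(C1 + y^2)
 h(y) = sqrt(C1 + y^2)


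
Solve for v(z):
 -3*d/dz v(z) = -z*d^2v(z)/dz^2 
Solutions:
 v(z) = C1 + C2*z^4


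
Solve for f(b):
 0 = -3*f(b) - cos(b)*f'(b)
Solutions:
 f(b) = C1*(sin(b) - 1)^(3/2)/(sin(b) + 1)^(3/2)


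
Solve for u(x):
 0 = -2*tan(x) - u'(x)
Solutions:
 u(x) = C1 + 2*log(cos(x))


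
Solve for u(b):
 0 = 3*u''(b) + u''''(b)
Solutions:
 u(b) = C1 + C2*b + C3*sin(sqrt(3)*b) + C4*cos(sqrt(3)*b)


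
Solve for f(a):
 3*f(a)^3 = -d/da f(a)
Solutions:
 f(a) = -sqrt(2)*sqrt(-1/(C1 - 3*a))/2
 f(a) = sqrt(2)*sqrt(-1/(C1 - 3*a))/2


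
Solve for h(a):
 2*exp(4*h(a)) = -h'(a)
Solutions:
 h(a) = log(-I*(1/(C1 + 8*a))^(1/4))
 h(a) = log(I*(1/(C1 + 8*a))^(1/4))
 h(a) = log(-(1/(C1 + 8*a))^(1/4))
 h(a) = log(1/(C1 + 8*a))/4


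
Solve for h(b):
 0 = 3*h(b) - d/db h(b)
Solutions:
 h(b) = C1*exp(3*b)


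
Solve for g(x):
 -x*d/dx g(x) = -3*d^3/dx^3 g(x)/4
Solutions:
 g(x) = C1 + Integral(C2*airyai(6^(2/3)*x/3) + C3*airybi(6^(2/3)*x/3), x)


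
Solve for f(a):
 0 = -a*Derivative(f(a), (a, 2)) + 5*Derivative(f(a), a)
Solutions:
 f(a) = C1 + C2*a^6


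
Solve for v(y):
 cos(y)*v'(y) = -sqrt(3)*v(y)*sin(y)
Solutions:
 v(y) = C1*cos(y)^(sqrt(3))


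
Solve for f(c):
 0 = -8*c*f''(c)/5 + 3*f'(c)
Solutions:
 f(c) = C1 + C2*c^(23/8)


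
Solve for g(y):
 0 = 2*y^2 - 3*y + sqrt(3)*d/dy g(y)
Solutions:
 g(y) = C1 - 2*sqrt(3)*y^3/9 + sqrt(3)*y^2/2


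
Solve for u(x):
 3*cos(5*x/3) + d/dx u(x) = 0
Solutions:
 u(x) = C1 - 9*sin(5*x/3)/5


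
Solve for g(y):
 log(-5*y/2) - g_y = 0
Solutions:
 g(y) = C1 + y*log(-y) + y*(-1 - log(2) + log(5))


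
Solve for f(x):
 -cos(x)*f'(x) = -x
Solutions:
 f(x) = C1 + Integral(x/cos(x), x)


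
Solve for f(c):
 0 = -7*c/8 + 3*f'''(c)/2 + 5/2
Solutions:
 f(c) = C1 + C2*c + C3*c^2 + 7*c^4/288 - 5*c^3/18


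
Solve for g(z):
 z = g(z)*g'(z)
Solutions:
 g(z) = -sqrt(C1 + z^2)
 g(z) = sqrt(C1 + z^2)


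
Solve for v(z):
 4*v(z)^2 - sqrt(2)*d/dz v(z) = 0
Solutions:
 v(z) = -1/(C1 + 2*sqrt(2)*z)


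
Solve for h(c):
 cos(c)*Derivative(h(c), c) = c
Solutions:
 h(c) = C1 + Integral(c/cos(c), c)


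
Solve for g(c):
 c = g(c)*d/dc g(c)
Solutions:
 g(c) = -sqrt(C1 + c^2)
 g(c) = sqrt(C1 + c^2)


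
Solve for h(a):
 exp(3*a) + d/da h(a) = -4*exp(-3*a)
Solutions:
 h(a) = C1 - exp(3*a)/3 + 4*exp(-3*a)/3


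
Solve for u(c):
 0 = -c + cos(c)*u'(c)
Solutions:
 u(c) = C1 + Integral(c/cos(c), c)


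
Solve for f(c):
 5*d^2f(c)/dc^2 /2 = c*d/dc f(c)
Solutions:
 f(c) = C1 + C2*erfi(sqrt(5)*c/5)


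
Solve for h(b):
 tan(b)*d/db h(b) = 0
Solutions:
 h(b) = C1


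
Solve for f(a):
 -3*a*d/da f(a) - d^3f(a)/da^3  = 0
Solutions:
 f(a) = C1 + Integral(C2*airyai(-3^(1/3)*a) + C3*airybi(-3^(1/3)*a), a)


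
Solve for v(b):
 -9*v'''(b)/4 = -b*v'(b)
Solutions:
 v(b) = C1 + Integral(C2*airyai(2^(2/3)*3^(1/3)*b/3) + C3*airybi(2^(2/3)*3^(1/3)*b/3), b)


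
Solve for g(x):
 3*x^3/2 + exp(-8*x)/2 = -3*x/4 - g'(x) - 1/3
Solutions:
 g(x) = C1 - 3*x^4/8 - 3*x^2/8 - x/3 + exp(-8*x)/16


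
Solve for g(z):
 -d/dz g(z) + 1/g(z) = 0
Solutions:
 g(z) = -sqrt(C1 + 2*z)
 g(z) = sqrt(C1 + 2*z)


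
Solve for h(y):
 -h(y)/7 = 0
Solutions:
 h(y) = 0


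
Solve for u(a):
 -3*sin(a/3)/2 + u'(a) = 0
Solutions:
 u(a) = C1 - 9*cos(a/3)/2


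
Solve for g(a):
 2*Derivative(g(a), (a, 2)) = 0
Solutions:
 g(a) = C1 + C2*a


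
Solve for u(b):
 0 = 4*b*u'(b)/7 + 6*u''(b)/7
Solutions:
 u(b) = C1 + C2*erf(sqrt(3)*b/3)


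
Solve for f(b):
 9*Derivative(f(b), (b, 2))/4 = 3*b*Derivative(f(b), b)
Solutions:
 f(b) = C1 + C2*erfi(sqrt(6)*b/3)


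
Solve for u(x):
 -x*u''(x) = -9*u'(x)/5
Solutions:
 u(x) = C1 + C2*x^(14/5)


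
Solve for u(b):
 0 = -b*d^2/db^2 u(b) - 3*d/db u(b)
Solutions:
 u(b) = C1 + C2/b^2


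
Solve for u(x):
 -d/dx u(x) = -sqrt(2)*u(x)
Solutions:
 u(x) = C1*exp(sqrt(2)*x)


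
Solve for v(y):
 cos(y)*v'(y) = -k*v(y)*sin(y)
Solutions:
 v(y) = C1*exp(k*log(cos(y)))


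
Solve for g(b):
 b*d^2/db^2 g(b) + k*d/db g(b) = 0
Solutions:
 g(b) = C1 + b^(1 - re(k))*(C2*sin(log(b)*Abs(im(k))) + C3*cos(log(b)*im(k)))


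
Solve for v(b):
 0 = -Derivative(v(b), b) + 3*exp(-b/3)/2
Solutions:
 v(b) = C1 - 9*exp(-b/3)/2


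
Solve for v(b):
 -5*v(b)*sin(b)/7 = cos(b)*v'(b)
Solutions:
 v(b) = C1*cos(b)^(5/7)


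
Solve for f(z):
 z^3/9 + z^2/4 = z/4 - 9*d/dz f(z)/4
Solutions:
 f(z) = C1 - z^4/81 - z^3/27 + z^2/18


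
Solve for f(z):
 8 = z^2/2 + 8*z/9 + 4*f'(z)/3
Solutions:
 f(z) = C1 - z^3/8 - z^2/3 + 6*z


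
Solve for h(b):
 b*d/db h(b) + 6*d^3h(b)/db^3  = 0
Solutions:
 h(b) = C1 + Integral(C2*airyai(-6^(2/3)*b/6) + C3*airybi(-6^(2/3)*b/6), b)


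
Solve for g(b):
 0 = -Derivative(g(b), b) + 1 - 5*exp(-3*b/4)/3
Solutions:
 g(b) = C1 + b + 20*exp(-3*b/4)/9


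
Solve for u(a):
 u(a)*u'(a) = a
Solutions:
 u(a) = -sqrt(C1 + a^2)
 u(a) = sqrt(C1 + a^2)


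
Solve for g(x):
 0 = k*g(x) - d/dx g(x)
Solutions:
 g(x) = C1*exp(k*x)


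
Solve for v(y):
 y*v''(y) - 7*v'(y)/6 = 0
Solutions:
 v(y) = C1 + C2*y^(13/6)


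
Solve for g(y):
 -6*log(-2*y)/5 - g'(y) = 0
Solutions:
 g(y) = C1 - 6*y*log(-y)/5 + 6*y*(1 - log(2))/5


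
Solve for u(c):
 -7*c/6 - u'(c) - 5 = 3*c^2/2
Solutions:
 u(c) = C1 - c^3/2 - 7*c^2/12 - 5*c


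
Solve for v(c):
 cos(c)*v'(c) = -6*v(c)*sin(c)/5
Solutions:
 v(c) = C1*cos(c)^(6/5)


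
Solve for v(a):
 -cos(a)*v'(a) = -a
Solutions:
 v(a) = C1 + Integral(a/cos(a), a)


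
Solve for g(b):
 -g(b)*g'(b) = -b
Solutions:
 g(b) = -sqrt(C1 + b^2)
 g(b) = sqrt(C1 + b^2)


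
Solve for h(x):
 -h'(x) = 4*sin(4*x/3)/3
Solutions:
 h(x) = C1 + cos(4*x/3)


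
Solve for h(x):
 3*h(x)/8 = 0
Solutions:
 h(x) = 0


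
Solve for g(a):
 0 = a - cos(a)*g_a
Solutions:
 g(a) = C1 + Integral(a/cos(a), a)


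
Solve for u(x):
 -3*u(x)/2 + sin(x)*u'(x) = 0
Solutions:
 u(x) = C1*(cos(x) - 1)^(3/4)/(cos(x) + 1)^(3/4)


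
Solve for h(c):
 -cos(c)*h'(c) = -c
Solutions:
 h(c) = C1 + Integral(c/cos(c), c)


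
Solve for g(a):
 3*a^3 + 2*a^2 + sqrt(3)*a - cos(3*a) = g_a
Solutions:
 g(a) = C1 + 3*a^4/4 + 2*a^3/3 + sqrt(3)*a^2/2 - sin(3*a)/3


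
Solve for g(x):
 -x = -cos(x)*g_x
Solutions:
 g(x) = C1 + Integral(x/cos(x), x)


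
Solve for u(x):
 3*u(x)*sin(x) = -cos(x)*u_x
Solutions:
 u(x) = C1*cos(x)^3


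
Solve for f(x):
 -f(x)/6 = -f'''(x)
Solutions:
 f(x) = C3*exp(6^(2/3)*x/6) + (C1*sin(2^(2/3)*3^(1/6)*x/4) + C2*cos(2^(2/3)*3^(1/6)*x/4))*exp(-6^(2/3)*x/12)


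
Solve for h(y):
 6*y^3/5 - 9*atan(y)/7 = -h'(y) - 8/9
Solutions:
 h(y) = C1 - 3*y^4/10 + 9*y*atan(y)/7 - 8*y/9 - 9*log(y^2 + 1)/14


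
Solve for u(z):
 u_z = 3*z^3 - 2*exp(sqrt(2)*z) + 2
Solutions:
 u(z) = C1 + 3*z^4/4 + 2*z - sqrt(2)*exp(sqrt(2)*z)


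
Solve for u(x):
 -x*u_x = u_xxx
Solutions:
 u(x) = C1 + Integral(C2*airyai(-x) + C3*airybi(-x), x)


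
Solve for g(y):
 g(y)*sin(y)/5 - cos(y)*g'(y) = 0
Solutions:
 g(y) = C1/cos(y)^(1/5)


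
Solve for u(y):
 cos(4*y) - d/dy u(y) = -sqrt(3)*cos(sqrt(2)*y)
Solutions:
 u(y) = C1 + sin(4*y)/4 + sqrt(6)*sin(sqrt(2)*y)/2


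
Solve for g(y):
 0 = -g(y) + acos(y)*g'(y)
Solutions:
 g(y) = C1*exp(Integral(1/acos(y), y))


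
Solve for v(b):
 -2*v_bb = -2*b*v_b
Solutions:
 v(b) = C1 + C2*erfi(sqrt(2)*b/2)


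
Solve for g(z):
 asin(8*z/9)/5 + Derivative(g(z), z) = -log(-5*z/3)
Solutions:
 g(z) = C1 - z*log(-z) - z*asin(8*z/9)/5 - z*log(5) + z + z*log(3) - sqrt(81 - 64*z^2)/40


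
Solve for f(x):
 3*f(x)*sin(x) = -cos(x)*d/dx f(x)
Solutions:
 f(x) = C1*cos(x)^3


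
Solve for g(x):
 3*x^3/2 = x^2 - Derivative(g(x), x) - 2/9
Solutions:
 g(x) = C1 - 3*x^4/8 + x^3/3 - 2*x/9


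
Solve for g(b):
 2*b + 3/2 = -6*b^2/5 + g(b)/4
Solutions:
 g(b) = 24*b^2/5 + 8*b + 6


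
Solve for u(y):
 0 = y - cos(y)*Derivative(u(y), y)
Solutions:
 u(y) = C1 + Integral(y/cos(y), y)


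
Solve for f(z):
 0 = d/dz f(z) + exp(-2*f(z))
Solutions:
 f(z) = log(-sqrt(C1 - 2*z))
 f(z) = log(C1 - 2*z)/2


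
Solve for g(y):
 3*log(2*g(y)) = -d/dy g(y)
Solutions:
 Integral(1/(log(_y) + log(2)), (_y, g(y)))/3 = C1 - y


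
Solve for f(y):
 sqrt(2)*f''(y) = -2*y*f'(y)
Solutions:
 f(y) = C1 + C2*erf(2^(3/4)*y/2)


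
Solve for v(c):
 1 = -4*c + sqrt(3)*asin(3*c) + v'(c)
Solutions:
 v(c) = C1 + 2*c^2 + c - sqrt(3)*(c*asin(3*c) + sqrt(1 - 9*c^2)/3)


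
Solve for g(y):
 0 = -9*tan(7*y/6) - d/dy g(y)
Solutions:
 g(y) = C1 + 54*log(cos(7*y/6))/7


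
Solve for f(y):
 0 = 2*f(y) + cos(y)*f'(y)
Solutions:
 f(y) = C1*(sin(y) - 1)/(sin(y) + 1)


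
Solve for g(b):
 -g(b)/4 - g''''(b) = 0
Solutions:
 g(b) = (C1*sin(b/2) + C2*cos(b/2))*exp(-b/2) + (C3*sin(b/2) + C4*cos(b/2))*exp(b/2)


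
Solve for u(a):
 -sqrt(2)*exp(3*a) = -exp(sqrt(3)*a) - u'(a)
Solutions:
 u(a) = C1 + sqrt(2)*exp(3*a)/3 - sqrt(3)*exp(sqrt(3)*a)/3


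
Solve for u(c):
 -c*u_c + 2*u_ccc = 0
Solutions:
 u(c) = C1 + Integral(C2*airyai(2^(2/3)*c/2) + C3*airybi(2^(2/3)*c/2), c)


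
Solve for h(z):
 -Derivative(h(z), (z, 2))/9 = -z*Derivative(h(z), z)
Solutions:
 h(z) = C1 + C2*erfi(3*sqrt(2)*z/2)


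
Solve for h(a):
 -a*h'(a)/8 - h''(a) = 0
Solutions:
 h(a) = C1 + C2*erf(a/4)


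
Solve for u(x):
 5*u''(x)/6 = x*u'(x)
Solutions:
 u(x) = C1 + C2*erfi(sqrt(15)*x/5)


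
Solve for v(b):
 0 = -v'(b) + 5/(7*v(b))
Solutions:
 v(b) = -sqrt(C1 + 70*b)/7
 v(b) = sqrt(C1 + 70*b)/7


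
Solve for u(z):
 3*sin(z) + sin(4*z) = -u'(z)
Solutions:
 u(z) = C1 + 3*cos(z) + cos(4*z)/4


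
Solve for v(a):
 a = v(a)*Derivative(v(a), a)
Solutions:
 v(a) = -sqrt(C1 + a^2)
 v(a) = sqrt(C1 + a^2)


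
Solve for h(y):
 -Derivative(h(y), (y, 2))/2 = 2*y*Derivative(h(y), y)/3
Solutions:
 h(y) = C1 + C2*erf(sqrt(6)*y/3)


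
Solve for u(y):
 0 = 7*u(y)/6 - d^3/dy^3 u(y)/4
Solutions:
 u(y) = C3*exp(14^(1/3)*3^(2/3)*y/3) + (C1*sin(14^(1/3)*3^(1/6)*y/2) + C2*cos(14^(1/3)*3^(1/6)*y/2))*exp(-14^(1/3)*3^(2/3)*y/6)


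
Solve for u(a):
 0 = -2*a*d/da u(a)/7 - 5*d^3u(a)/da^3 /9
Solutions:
 u(a) = C1 + Integral(C2*airyai(-18^(1/3)*35^(2/3)*a/35) + C3*airybi(-18^(1/3)*35^(2/3)*a/35), a)


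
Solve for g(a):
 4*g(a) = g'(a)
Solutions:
 g(a) = C1*exp(4*a)


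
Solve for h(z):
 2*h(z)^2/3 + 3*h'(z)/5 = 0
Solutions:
 h(z) = 9/(C1 + 10*z)


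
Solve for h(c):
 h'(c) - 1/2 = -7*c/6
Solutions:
 h(c) = C1 - 7*c^2/12 + c/2


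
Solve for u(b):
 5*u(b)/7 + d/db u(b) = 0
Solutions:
 u(b) = C1*exp(-5*b/7)


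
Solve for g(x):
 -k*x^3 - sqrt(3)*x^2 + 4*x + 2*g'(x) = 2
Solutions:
 g(x) = C1 + k*x^4/8 + sqrt(3)*x^3/6 - x^2 + x


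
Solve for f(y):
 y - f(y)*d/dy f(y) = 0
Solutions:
 f(y) = -sqrt(C1 + y^2)
 f(y) = sqrt(C1 + y^2)


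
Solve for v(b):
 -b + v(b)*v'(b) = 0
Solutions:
 v(b) = -sqrt(C1 + b^2)
 v(b) = sqrt(C1 + b^2)
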